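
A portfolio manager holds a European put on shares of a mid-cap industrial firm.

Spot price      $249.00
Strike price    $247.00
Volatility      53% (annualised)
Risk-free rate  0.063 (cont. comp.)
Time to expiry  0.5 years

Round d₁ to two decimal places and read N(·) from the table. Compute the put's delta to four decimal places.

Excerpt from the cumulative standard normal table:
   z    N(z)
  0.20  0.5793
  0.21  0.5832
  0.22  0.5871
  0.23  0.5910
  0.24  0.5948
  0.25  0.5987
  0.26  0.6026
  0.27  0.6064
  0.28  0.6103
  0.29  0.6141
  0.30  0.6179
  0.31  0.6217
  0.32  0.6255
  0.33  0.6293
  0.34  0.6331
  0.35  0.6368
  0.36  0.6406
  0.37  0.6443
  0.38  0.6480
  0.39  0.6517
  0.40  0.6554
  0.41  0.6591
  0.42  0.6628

-0.3859

T = 0.5;  σ√T = 0.3748
d₁ = [ln(249/247) + (0.063 + 0.53²/2)·0.5] / 0.3748 = [0.0081 + 0.1017] / 0.3748 = 0.2930 → 0.29
N(d₁) = N(0.29) = 0.6141
Δ_put = N(d₁) − 1 = 0.6141 − 1 = -0.3859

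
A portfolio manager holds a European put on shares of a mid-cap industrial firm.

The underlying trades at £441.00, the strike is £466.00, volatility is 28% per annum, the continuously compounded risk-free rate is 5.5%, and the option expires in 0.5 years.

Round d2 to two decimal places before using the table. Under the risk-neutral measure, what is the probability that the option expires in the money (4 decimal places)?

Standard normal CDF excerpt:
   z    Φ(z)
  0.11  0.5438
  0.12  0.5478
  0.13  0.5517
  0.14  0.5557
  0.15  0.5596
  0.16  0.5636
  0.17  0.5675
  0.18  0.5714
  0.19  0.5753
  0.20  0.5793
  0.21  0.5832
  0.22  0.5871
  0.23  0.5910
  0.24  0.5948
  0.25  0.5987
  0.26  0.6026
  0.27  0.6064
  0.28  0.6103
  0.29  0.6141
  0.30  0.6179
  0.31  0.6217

σ√T = 0.28·√0.5 = 0.1980
d₁ = [ln(441/466) + (0.055 + 0.28²/2)·0.5] / 0.1980 = [-0.0551 + 0.0471] / 0.1980 = -0.0406 ≈ -0.04
d₂ = d₁ − σ√T = -0.0406 − 0.1980 = -0.2386 ≈ -0.24
Risk-neutral Pr[S_T < K] = N(−d₂) = N(0.24) = 0.5948

0.5948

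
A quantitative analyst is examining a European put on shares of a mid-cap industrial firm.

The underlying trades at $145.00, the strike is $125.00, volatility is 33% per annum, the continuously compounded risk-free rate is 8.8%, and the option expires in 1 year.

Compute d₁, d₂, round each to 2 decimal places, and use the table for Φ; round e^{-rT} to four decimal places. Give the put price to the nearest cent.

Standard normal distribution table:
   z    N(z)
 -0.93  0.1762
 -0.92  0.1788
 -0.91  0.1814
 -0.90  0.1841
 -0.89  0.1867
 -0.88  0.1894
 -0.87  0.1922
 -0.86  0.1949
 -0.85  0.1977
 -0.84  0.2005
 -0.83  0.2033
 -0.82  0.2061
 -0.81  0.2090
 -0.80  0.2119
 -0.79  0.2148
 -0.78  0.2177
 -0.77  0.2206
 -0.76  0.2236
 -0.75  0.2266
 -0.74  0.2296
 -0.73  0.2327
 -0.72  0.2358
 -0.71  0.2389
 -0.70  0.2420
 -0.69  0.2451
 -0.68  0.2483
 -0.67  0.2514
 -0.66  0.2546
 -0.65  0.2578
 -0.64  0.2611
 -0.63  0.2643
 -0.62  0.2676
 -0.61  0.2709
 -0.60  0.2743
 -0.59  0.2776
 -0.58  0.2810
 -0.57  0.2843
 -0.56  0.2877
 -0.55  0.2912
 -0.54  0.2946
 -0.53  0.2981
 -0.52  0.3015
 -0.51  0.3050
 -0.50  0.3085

σ√T = 0.33 × 1.0000 = 0.3300
d₁ = [ln(145/125) + (0.088 + 0.33²/2)·1] / 0.3300 = [0.1484 + 0.1424] / 0.3300 = 0.8814 ≈ 0.88
d₂ = d₁ − σ√T = 0.8814 − 0.3300 = 0.5514 ≈ 0.55
exp(−rT) = exp(−0.088·1) = 0.9158
P = 125·0.9158·N(-0.55) − 145·N(-0.88) = 125·0.9158·0.2912 − 145·0.1894 = 33.3351 − 27.4630 = 5.8721

$5.87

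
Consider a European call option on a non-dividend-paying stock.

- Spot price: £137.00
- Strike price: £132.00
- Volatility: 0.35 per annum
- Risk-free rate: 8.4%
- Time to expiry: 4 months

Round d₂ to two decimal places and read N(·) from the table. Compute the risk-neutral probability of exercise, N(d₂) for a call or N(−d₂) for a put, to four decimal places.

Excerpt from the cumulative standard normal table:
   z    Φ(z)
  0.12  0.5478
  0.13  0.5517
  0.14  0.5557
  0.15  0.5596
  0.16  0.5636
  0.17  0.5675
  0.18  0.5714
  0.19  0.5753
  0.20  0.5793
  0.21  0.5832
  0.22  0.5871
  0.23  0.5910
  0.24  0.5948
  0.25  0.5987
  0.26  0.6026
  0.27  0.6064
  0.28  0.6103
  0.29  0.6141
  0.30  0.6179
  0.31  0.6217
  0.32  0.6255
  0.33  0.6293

σ√T = 0.35 × 0.5774 = 0.2021
ln(S/K) + (r + σ²/2)T = ln(137/132) + (0.084 + 0.35²/2)·0.3333 = 0.0372 + 0.0484 = 0.0856
d₁ = 0.0856 / 0.2021 = 0.4236 ⇒ 0.42
d₂ = d₁ − σ√T = 0.4236 − 0.2021 = 0.2215 ⇒ 0.22
Risk-neutral Pr[S_T > K] = N(d₂) = N(0.22) = 0.5871

0.5871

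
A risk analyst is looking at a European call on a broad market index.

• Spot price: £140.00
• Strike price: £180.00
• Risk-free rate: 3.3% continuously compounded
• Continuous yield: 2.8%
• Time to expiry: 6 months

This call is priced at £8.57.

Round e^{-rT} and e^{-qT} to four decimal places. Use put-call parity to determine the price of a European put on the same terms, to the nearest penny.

e^(−qT) = e^(−0.028·0.5) = 0.9861;  e^(−rT) = e^(−0.033·0.5) = 0.9836
Put-call parity: C − P = S·e^(−qT) − K·e^(−rT) = 140·0.9861 − 180·0.9836 = 138.0540 − 177.0480 = -38.9940
P = C − (C − P) = 8.57 − (-38.9940) = 47.5640

£47.56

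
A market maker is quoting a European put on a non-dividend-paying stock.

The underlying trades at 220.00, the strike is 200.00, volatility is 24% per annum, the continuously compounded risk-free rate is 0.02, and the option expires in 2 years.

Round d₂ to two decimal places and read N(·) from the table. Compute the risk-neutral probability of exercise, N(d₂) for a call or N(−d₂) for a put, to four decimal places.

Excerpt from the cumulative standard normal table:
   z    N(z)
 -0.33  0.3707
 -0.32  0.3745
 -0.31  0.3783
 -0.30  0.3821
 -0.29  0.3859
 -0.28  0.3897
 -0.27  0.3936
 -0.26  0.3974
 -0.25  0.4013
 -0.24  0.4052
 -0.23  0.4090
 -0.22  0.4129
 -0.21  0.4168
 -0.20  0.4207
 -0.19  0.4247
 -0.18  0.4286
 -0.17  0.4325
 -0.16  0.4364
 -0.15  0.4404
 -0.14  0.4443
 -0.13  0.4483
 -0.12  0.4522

σ√T = 0.24 × 1.4142 = 0.3394
d₁ = [ln(220/200) + (0.02 + ½·0.24²)·2] / (σ√T) = (0.0953 + 0.0976) / 0.3394 = 0.5684 ⇒ 0.57
d₂ = 0.5684 − 0.3394 = 0.2290 ⇒ 0.23
Risk-neutral Pr[S_T < K] = N(−d₂) = N(-0.23) = 0.4090

0.4090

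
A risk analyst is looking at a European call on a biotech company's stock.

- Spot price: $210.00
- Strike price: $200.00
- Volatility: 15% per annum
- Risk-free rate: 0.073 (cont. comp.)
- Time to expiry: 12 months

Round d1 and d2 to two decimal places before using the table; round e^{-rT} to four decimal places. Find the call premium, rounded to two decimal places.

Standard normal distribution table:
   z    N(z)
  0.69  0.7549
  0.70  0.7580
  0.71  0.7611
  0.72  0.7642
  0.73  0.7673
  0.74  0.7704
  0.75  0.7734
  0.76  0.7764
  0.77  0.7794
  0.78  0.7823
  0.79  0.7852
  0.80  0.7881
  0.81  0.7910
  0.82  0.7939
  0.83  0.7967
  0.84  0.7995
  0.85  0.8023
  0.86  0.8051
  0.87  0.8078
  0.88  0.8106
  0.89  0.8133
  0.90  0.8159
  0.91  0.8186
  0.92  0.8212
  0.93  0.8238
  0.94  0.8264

σ√T = 0.15 × 1.0000 = 0.1500
d₁ = [ln(210/200) + (0.073 + 0.15²/2)·1] / 0.1500 = [0.0488 + 0.0842] / 0.1500 = 0.8869 ≈ 0.89
d₂ = d₁ − σ√T = 0.8869 − 0.1500 = 0.7369 ≈ 0.74
e^(−rT) = e^(−0.073·1) = 0.9296
N(d₁) = N(0.89) = 0.8133;  N(d₂) = N(0.74) = 0.7704
C = 210·0.8133 − 200·0.9296·0.7704 = 170.7930 − 143.2328 = 27.5602

$27.56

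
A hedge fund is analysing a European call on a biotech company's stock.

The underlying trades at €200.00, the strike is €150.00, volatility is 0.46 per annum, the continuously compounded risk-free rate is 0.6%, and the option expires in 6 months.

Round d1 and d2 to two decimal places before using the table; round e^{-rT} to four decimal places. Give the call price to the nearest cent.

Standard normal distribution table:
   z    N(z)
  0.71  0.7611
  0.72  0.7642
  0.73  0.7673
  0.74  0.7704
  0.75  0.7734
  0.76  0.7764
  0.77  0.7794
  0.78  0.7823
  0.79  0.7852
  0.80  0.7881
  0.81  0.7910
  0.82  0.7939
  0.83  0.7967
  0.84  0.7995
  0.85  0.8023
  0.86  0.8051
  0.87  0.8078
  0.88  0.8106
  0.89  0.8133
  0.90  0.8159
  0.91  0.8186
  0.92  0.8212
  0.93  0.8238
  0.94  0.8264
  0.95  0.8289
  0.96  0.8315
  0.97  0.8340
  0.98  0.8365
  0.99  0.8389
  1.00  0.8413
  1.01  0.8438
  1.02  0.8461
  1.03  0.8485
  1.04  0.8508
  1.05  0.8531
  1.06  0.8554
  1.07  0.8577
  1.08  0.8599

€56.33

σ√T = 0.46·√0.5 = 0.3253
ln(S/K) + (r + σ²/2)T = ln(200/150) + (0.006 + 0.46²/2)·0.5 = 0.2877 + 0.0559 = 0.3436
d₁ = 0.3436 / 0.3253 = 1.0563 ≈ 1.06
d₂ = d₁ − σ√T = 1.0563 − 0.3253 = 0.7310 ≈ 0.73
e^(−rT) = e^(−0.006·0.5) = 0.9970
N(d₁) = N(1.06) = 0.8554;  N(d₂) = N(0.73) = 0.7673
C = 200·0.8554 − 150·0.9970·0.7673 = 171.0800 − 114.7497 = 56.3303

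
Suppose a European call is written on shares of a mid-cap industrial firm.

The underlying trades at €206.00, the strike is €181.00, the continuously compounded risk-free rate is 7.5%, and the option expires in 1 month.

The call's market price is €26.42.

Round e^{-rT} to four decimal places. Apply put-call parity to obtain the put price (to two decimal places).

e^(−rT) = e^(−0.075·0.08333) = 0.9938
Put-call parity: C − P = S − K·e^(−rT) = 206 − 181·0.9938 = 206 − 179.8778 = 26.1222
P = C − (C − P) = 26.42 − (26.1222) = 0.2978

€0.30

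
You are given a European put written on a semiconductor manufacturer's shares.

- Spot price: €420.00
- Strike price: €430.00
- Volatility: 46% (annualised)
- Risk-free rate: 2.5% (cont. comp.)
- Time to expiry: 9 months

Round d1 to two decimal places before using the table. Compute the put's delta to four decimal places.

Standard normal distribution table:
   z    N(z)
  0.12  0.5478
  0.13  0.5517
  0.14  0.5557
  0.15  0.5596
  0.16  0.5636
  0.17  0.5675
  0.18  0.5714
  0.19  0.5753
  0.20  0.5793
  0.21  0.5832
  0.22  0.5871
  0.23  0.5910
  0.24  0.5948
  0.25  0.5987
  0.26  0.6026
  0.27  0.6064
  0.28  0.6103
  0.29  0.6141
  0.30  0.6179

σ√T = 0.46 × 0.8660 = 0.3984
d₁ = [ln(420/430) + (0.025 + ½·0.46²)·0.75] / (σ√T) = (-0.0235 + 0.0981) / 0.3984 = 0.1872 which rounds to 0.19
N(d₁) = N(0.19) = 0.5753
Δ_put = N(d₁) − 1 = 0.5753 − 1 = -0.4247

-0.4247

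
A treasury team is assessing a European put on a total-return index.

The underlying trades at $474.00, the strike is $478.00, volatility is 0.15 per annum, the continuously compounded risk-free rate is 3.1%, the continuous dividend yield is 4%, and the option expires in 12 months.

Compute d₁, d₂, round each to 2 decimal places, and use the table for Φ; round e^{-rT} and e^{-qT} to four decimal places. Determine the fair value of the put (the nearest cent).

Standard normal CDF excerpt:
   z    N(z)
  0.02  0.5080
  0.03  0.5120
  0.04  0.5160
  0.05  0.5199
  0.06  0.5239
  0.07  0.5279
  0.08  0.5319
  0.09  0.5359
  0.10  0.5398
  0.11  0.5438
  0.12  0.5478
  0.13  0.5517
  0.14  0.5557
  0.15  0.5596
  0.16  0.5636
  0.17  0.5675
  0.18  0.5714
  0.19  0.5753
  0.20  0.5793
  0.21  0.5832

σ√T = 0.15·√1 = 0.1500
ln(S/K) + (r − q + σ²/2)T = ln(474/478) + (0.031 − 0.04 + 0.15²/2)·1 = -0.0084 + 0.0022 = -0.0062
d₁ = -0.0062 / 0.1500 = -0.0410 which rounds to -0.04
d₂ = d₁ − σ√T = -0.0410 − 0.1500 = -0.1910 which rounds to -0.19
exp(−qT) = exp(−0.04·1) = 0.9608;  exp(−rT) = exp(−0.031·1) = 0.9695
N(−d₂) = N(0.19) = 0.5753;  N(−d₁) = N(0.04) = 0.5160
P = 478·0.9695·0.5753 − 474·0.9608·0.5160 = 266.6061 − 234.9963 = 31.6098

$31.61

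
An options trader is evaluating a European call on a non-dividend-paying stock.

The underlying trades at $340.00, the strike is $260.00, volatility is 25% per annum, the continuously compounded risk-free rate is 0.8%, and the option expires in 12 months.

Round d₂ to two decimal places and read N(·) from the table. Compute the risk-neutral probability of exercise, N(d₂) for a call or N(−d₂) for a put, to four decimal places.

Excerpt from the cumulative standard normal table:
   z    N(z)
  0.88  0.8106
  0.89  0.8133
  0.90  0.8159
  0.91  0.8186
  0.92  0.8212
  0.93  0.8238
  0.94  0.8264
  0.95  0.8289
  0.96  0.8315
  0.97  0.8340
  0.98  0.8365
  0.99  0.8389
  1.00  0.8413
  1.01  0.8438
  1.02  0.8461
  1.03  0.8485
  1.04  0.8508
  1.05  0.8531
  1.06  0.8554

0.8365

T = 1;  σ√T = 0.2500
d₁ = [ln(340/260) + (0.008 + 0.25²/2)·1] / 0.2500 = [0.2683 + 0.0393] / 0.2500 = 1.2301 ⇒ 1.23
d₂ = d₁ − σ√T = 1.2301 − 0.2500 = 0.9801 ⇒ 0.98
Risk-neutral Pr[S_T > K] = N(d₂) = N(0.98) = 0.8365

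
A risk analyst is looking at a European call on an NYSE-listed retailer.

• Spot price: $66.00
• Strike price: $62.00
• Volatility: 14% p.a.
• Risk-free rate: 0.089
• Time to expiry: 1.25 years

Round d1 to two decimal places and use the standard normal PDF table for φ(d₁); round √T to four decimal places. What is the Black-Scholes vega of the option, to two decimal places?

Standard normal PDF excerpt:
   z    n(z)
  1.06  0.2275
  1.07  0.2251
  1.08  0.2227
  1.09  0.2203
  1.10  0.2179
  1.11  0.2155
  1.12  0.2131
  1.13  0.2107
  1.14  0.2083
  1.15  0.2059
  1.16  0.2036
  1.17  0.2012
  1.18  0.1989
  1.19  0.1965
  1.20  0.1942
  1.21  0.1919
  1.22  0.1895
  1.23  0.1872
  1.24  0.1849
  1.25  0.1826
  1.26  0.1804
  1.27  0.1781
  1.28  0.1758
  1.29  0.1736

14.50

σ√T = 0.14 × 1.1180 = 0.1565
ln(S/K) + (r + σ²/2)T = ln(66/62) + (0.089 + 0.14²/2)·1.25 = 0.0625 + 0.1235 = 0.1860
d₁ = 0.1860 / 0.1565 = 1.1884 which rounds to 1.19
√T = √1.25 = 1.1180
φ(d₁) = φ(1.19) = 0.1965
vega = S·φ(d₁)·√T = 66·0.1965·1.1180 = 14.4993
(Call and put vega coincide under Black-Scholes.)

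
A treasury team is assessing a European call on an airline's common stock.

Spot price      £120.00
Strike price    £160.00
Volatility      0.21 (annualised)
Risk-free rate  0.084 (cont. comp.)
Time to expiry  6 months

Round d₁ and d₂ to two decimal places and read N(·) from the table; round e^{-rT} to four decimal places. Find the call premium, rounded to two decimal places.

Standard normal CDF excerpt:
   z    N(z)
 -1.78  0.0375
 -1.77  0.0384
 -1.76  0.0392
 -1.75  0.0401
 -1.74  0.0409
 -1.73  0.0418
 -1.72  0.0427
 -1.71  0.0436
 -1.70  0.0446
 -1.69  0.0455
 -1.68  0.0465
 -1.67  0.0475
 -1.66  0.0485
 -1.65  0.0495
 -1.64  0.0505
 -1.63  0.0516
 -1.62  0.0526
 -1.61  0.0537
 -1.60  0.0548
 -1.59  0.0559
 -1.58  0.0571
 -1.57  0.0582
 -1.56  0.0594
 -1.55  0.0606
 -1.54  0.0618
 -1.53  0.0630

σ√T = 0.21·√0.5 = 0.1485
ln(S/K) + (r + σ²/2)T = ln(120/160) + (0.084 + 0.21²/2)·0.5 = -0.2877 + 0.0530 = -0.2347
d₁ = -0.2347 / 0.1485 = -1.5803 ≈ -1.58
d₂ = d₁ − σ√T = -1.5803 − 0.1485 = -1.7288 ≈ -1.73
e^(−rT) = e^(−0.084·0.5) = 0.9589
C = 120·N(-1.58) − 160·0.9589·N(-1.73) = 120·0.0571 − 160·0.9589·0.0418 = 6.8520 − 6.4131 = 0.4389

£0.44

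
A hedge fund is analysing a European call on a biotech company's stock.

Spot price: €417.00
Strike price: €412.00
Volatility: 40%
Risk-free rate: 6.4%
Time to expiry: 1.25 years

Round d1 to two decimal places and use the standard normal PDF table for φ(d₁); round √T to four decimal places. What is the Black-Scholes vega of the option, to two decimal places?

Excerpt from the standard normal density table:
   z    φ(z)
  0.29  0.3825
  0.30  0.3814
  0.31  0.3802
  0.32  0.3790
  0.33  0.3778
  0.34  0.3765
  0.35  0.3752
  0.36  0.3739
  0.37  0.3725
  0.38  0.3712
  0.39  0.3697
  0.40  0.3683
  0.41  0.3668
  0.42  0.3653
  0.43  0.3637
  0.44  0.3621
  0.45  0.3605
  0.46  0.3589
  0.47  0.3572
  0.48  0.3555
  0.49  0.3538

T = 1.25;  σ√T = 0.4472
d₁ = [ln(417/412) + (0.064 + 0.4²/2)·1.25] / 0.4472 = [0.0121 + 0.1800] / 0.4472 = 0.4295 ≈ 0.43
√T = √1.25 = 1.1180
φ(d₁) = φ(0.43) = 0.3637
vega = S·φ(d₁)·√T = 417·0.3637·1.1180 = 169.5591
(The put has the same vega.)

169.56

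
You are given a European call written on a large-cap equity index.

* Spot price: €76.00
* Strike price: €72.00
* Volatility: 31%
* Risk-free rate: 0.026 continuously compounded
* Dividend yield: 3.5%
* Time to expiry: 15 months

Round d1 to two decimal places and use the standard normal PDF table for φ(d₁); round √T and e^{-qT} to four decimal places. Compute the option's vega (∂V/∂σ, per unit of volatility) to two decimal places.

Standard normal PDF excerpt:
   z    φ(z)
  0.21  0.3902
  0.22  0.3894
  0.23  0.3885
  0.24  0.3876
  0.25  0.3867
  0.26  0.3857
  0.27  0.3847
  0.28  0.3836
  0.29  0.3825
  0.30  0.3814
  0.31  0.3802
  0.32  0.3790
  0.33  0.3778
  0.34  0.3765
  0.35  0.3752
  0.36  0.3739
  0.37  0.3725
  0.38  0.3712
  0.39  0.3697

σ√T = 0.31 × 1.1180 = 0.3466
d₁ = [ln(76/72) + (0.026 − 0.035 + 0.31²/2)·1.25] / 0.3466 = [0.0541 + 0.0488] / 0.3466 = 0.2968 which rounds to 0.30
√T = √1.25 = 1.1180
φ(d₁) = φ(0.30) = 0.3814
e^(−qT) = e^(−0.035·1.25) = 0.9572
vega = S·e^(−qT)·φ(d₁)·√T = 76·0.9572·0.3814·1.1180 = 31.0198

31.02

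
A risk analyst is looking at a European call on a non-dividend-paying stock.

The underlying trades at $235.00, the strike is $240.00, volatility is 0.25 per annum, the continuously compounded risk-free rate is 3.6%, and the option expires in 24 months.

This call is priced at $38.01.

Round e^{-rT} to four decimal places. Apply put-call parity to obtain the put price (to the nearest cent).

$26.33

exp(−rT) = exp(−0.036·2) = 0.9305
Put-call parity: C − P = S − K·e^(−rT) = 235 − 240·0.9305 = 235 − 223.3200 = 11.6800
P = C − (C − P) = 38.01 − (11.6800) = 26.3300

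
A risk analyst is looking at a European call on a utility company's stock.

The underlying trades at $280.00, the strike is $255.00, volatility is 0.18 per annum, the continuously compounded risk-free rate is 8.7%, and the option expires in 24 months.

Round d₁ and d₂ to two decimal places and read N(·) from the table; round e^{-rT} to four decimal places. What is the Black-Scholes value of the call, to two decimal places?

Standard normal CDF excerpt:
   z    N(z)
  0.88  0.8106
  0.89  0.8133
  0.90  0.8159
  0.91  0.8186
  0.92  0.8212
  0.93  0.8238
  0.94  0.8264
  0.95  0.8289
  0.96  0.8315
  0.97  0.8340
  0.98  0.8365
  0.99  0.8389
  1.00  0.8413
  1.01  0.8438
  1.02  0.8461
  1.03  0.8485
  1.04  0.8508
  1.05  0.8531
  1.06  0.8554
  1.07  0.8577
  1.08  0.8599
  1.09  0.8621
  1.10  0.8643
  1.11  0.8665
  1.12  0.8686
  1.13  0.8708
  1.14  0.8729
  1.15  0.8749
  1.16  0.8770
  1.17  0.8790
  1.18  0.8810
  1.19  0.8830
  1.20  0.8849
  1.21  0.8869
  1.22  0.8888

σ√T = 0.18·√2 = 0.2546
d₁ = [ln(280/255) + (0.087 + 0.18²/2)·2] / 0.2546 = [0.0935 + 0.2064] / 0.2546 = 1.1782 → 1.18
d₂ = d₁ − σ√T = 1.1782 − 0.2546 = 0.9237 → 0.92
e^(−rT) = e^(−0.087·2) = 0.8403
C = 280·N(1.18) − 255·0.8403·N(0.92) = 280·0.8810 − 255·0.8403·0.8212 = 246.6800 − 175.9639 = 70.7161

$70.72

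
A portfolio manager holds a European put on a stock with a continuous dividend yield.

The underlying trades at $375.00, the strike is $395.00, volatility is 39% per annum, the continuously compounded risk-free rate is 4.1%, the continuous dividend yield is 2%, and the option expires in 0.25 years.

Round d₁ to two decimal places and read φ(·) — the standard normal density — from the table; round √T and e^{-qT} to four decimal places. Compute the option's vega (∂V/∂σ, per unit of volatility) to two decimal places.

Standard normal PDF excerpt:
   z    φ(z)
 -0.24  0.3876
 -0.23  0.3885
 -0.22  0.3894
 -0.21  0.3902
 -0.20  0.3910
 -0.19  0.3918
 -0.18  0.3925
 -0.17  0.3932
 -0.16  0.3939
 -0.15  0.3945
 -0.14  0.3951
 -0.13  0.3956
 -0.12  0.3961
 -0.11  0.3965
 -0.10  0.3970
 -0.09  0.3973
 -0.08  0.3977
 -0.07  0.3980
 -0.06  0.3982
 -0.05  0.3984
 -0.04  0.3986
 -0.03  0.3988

T = 0.25;  σ√T = 0.1950
ln(S/K) + (r − q + σ²/2)T = ln(375/395) + (0.041 − 0.02 + 0.39²/2)·0.25 = -0.0520 + 0.0243 = -0.0277
d₁ = -0.0277 / 0.1950 = -0.1420 which rounds to -0.14
√T = √0.25 = 0.5000
φ(d₁) = φ(-0.14) = 0.3951
e^(−qT) = e^(−0.02·0.25) = 0.9950
vega = S·e^(−qT)·φ(d₁)·√T = 375·0.9950·0.3951·0.5000 = 73.7108

73.71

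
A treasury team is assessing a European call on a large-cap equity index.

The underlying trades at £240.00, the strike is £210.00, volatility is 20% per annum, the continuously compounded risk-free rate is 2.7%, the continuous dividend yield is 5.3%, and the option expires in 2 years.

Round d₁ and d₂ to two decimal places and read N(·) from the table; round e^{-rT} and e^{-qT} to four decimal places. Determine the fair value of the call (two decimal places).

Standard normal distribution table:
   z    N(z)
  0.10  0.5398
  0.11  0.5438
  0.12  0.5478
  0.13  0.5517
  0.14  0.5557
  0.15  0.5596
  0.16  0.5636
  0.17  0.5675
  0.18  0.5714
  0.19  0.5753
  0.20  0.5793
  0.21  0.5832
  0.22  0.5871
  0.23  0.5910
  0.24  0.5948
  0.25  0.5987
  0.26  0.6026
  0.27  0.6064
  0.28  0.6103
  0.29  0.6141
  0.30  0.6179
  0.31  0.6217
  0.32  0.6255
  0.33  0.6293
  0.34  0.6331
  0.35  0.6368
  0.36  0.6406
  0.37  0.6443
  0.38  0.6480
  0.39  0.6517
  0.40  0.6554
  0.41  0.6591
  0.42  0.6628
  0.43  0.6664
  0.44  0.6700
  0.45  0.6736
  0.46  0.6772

σ√T = 0.2 × 1.4142 = 0.2828
d₁ = [ln(240/210) + (0.027 − 0.053 + 0.2²/2)·2] / 0.2828 = [0.1335 − 0.0120] / 0.2828 = 0.4297 ⇒ 0.43
d₂ = d₁ − σ√T = 0.4297 − 0.2828 = 0.1468 ⇒ 0.15
e^(−qT) = e^(−0.053·2) = 0.8994;  e^(−rT) = e^(−0.027·2) = 0.9474
C = 240·0.8994·N(0.43) − 210·0.9474·N(0.15) = 240·0.8994·0.6664 − 210·0.9474·0.5596 = 143.8464 − 111.3347 = 32.5118

£32.51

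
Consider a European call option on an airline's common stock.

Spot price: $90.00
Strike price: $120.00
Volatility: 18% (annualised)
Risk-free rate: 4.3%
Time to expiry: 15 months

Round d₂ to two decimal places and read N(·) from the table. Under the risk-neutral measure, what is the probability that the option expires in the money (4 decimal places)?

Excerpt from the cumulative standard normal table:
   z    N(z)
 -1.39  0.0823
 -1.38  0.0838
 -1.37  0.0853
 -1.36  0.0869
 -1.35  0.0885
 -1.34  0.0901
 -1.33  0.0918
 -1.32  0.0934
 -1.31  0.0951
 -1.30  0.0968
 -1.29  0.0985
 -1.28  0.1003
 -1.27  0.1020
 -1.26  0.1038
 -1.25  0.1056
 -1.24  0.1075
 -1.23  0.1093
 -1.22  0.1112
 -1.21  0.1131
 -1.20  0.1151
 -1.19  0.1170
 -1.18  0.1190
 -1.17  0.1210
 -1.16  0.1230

σ√T = 0.18 × 1.1180 = 0.2012
ln(S/K) + (r + σ²/2)T = ln(90/120) + (0.043 + 0.18²/2)·1.25 = -0.2877 + 0.0740 = -0.2137
d₁ = -0.2137 / 0.2012 = -1.0618 ≈ -1.06
d₂ = d₁ − σ√T = -1.0618 − 0.2012 = -1.2630 ≈ -1.26
Pr(exercise) under Q = N(d₂) = 0.1038

0.1038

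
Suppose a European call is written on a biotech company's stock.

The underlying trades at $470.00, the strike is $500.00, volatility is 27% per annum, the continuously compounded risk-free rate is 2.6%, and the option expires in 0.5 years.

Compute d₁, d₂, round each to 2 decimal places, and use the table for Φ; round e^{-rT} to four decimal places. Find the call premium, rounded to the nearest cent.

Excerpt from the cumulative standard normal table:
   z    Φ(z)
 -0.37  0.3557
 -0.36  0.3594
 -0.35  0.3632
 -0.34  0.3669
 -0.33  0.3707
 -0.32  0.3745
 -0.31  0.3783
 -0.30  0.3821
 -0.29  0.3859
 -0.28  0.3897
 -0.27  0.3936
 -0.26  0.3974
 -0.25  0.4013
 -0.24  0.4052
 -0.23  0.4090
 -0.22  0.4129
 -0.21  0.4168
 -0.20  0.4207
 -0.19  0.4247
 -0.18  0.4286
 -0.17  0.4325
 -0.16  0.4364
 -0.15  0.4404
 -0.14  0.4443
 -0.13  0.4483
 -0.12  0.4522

T = 0.5;  σ√T = 0.1909
d₁ = [ln(470/500) + (0.026 + 0.27²/2)·0.5] / 0.1909 = [-0.0619 + 0.0312] / 0.1909 = -0.1605 ≈ -0.16
d₂ = d₁ − σ√T = -0.1605 − 0.1909 = -0.3515 ≈ -0.35
e^(−rT) = e^(−0.026·0.5) = 0.9871
N(d₁) = N(-0.16) = 0.4364;  N(d₂) = N(-0.35) = 0.3632
C = 470·0.4364 − 500·0.9871·0.3632 = 205.1080 − 179.2574 = 25.8506

$25.85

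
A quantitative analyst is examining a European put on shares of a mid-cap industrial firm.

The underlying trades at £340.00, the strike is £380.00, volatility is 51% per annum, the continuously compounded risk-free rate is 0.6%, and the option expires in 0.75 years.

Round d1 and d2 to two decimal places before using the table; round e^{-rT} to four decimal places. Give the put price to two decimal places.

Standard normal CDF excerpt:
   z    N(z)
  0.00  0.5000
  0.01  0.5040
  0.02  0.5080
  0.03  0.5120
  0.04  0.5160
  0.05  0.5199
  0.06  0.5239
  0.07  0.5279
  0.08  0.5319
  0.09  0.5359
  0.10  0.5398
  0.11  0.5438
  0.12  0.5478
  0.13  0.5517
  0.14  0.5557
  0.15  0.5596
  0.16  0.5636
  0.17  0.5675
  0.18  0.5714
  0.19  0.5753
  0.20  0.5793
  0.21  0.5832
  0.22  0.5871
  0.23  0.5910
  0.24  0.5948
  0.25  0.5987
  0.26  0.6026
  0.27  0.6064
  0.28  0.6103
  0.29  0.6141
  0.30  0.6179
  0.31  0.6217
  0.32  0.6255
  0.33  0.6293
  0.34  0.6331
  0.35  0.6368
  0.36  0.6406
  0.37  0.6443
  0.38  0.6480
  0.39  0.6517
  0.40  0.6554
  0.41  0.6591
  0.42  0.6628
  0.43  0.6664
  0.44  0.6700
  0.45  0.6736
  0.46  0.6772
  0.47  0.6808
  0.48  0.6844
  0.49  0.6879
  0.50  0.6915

T = 0.75;  σ√T = 0.4417
d₁ = [ln(340/380) + (0.006 + 0.51²/2)·0.75] / 0.4417 = [-0.1112 + 0.1020] / 0.4417 = -0.0208 which rounds to -0.02
d₂ = d₁ − σ√T = -0.0208 − 0.4417 = -0.4625 which rounds to -0.46
e^(−rT) = e^(−0.006·0.75) = 0.9955
P = 380·0.9955·N(0.46) − 340·N(0.02) = 380·0.9955·0.6772 − 340·0.5080 = 256.1780 − 172.7200 = 83.4580

£83.46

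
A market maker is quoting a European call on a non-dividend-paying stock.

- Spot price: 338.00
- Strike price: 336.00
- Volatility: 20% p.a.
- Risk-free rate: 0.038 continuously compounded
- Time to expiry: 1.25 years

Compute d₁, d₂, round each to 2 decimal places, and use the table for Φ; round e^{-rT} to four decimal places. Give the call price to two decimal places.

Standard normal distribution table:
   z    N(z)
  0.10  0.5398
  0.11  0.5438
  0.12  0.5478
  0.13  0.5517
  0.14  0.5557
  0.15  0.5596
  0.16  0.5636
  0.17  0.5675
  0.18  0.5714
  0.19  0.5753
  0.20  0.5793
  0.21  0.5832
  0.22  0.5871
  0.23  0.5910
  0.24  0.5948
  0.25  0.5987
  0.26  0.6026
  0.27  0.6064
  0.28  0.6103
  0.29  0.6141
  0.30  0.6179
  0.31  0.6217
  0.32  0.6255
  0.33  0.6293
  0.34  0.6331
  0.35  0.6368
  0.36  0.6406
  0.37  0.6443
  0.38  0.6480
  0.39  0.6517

38.47

σ√T = 0.2·√1.25 = 0.2236
d₁ = [ln(338/336) + (0.038 + 0.2²/2)·1.25] / 0.2236 = [0.0059 + 0.0725] / 0.2236 = 0.3508 ≈ 0.35
d₂ = d₁ − σ√T = 0.3508 − 0.2236 = 0.1272 ≈ 0.13
e^(−rT) = e^(−0.038·1.25) = 0.9536
C = 338·N(0.35) − 336·0.9536·N(0.13) = 338·0.6368 − 336·0.9536·0.5517 = 215.2384 − 176.7700 = 38.4684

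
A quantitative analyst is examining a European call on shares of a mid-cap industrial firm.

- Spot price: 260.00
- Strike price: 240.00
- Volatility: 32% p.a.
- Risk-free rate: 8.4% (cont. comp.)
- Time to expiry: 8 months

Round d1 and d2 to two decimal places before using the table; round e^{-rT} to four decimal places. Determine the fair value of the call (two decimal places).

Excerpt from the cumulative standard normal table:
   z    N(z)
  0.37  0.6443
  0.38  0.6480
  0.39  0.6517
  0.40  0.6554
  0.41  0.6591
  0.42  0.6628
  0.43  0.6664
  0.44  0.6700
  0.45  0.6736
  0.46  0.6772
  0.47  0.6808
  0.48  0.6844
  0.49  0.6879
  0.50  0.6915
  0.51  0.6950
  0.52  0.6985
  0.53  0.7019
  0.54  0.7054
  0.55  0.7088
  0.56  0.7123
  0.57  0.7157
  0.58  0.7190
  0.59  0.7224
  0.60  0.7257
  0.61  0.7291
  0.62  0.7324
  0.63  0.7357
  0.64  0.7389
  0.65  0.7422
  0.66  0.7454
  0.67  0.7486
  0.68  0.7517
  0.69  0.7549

σ√T = 0.32·√0.6667 = 0.2613
d₁ = [ln(260/240) + (0.084 + 0.32²/2)·0.6667] / 0.2613 = [0.0800 + 0.0901] / 0.2613 = 0.6513 → 0.65
d₂ = d₁ − σ√T = 0.6513 − 0.2613 = 0.3900 → 0.39
e^(−rT) = e^(−0.084·0.6667) = 0.9455
C = 260·N(0.65) − 240·0.9455·N(0.39) = 260·0.7422 − 240·0.9455·0.6517 = 192.9720 − 147.8838 = 45.0882

45.09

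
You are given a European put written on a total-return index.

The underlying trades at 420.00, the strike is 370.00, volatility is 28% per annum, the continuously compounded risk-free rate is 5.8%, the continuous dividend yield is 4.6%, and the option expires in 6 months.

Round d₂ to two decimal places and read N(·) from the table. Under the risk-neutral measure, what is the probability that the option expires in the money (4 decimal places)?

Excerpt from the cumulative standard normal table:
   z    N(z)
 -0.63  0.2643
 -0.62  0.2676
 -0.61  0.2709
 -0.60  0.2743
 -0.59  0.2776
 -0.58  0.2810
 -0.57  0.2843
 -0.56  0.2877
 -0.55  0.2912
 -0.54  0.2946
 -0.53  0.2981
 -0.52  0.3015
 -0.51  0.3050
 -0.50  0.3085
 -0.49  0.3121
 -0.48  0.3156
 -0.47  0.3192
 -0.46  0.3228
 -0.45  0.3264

T = 0.5;  σ√T = 0.1980
d₁ = [ln(420/370) + (0.058 − 0.046 + 0.28²/2)·0.5] / 0.1980 = [0.1268 + 0.0256] / 0.1980 = 0.7695 ≈ 0.77
d₂ = d₁ − σ√T = 0.7695 − 0.1980 = 0.5715 ≈ 0.57
Risk-neutral Pr[S_T < K] = N(−d₂) = N(-0.57) = 0.2843

0.2843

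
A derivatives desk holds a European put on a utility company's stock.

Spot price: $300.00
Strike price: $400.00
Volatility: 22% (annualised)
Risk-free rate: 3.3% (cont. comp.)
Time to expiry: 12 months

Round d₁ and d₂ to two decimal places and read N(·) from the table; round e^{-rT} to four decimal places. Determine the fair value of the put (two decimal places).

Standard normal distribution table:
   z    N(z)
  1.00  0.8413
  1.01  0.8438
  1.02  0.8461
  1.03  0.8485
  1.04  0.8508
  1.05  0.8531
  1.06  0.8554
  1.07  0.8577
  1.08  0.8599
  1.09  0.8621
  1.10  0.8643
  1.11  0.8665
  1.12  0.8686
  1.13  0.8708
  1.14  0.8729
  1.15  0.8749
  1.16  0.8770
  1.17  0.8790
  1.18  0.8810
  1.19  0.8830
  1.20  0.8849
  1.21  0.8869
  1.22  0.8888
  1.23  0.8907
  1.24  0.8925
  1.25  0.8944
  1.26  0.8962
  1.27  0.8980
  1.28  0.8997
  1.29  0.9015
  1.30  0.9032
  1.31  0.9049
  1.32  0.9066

σ√T = 0.22 × 1.0000 = 0.2200
d₁ = [ln(300/400) + (0.033 + 0.22²/2)·1] / 0.2200 = [-0.2877 + 0.0572] / 0.2200 = -1.0476 → -1.05
d₂ = d₁ − σ√T = -1.0476 − 0.2200 = -1.2676 → -1.27
e^(−rT) = e^(−0.033·1) = 0.9675
N(−d₂) = N(1.27) = 0.8980;  N(−d₁) = N(1.05) = 0.8531
P = 400·0.9675·0.8980 − 300·0.8531 = 347.5260 − 255.9300 = 91.5960

$91.60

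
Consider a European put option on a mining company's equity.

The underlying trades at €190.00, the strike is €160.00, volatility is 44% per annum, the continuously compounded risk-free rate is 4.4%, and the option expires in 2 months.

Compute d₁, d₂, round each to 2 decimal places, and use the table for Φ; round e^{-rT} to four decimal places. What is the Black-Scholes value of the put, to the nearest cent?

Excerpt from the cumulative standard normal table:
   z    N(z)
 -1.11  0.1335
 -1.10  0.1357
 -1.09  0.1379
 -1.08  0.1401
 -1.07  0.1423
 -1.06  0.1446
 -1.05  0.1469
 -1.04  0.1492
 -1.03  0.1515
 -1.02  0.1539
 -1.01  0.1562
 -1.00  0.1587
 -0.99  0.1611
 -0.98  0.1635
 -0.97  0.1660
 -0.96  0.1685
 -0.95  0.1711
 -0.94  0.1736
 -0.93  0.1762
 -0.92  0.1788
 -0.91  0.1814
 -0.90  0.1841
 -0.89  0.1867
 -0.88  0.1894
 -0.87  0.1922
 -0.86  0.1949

€2.61

σ√T = 0.44·√0.1667 = 0.1796
d₁ = [ln(190/160) + (0.044 + 0.44²/2)·0.1667] / 0.1796 = [0.1719 + 0.0235] / 0.1796 = 1.0873 → 1.09
d₂ = d₁ − σ√T = 1.0873 − 0.1796 = 0.9077 → 0.91
exp(−rT) = exp(−0.044·0.1667) = 0.9927
N(−d₂) = N(-0.91) = 0.1814;  N(−d₁) = N(-1.09) = 0.1379
P = 160·0.9927·0.1814 − 190·0.1379 = 28.8121 − 26.2010 = 2.6111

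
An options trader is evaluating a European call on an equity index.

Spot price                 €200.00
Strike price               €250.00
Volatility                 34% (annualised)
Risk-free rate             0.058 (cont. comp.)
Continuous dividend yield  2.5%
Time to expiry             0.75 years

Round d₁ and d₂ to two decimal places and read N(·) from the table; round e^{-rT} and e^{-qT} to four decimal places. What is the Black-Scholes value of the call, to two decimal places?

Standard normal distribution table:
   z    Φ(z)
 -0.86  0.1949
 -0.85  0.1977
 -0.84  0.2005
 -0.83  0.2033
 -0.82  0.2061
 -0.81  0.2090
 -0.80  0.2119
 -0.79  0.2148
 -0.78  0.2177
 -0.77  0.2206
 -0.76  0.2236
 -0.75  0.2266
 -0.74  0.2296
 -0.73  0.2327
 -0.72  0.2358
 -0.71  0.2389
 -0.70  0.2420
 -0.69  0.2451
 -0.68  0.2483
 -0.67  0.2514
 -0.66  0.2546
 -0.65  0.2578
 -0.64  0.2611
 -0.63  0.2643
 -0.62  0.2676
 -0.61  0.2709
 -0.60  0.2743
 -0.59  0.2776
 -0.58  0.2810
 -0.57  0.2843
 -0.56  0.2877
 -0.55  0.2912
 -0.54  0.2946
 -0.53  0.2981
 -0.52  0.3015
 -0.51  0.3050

€9.18

σ√T = 0.34·√0.75 = 0.2944
d₁ = [ln(200/250) + (0.058 − 0.025 + 0.34²/2)·0.75] / 0.2944 = [-0.2231 + 0.0681] / 0.2944 = -0.5266 → -0.53
d₂ = d₁ − σ√T = -0.5266 − 0.2944 = -0.8210 → -0.82
exp(−qT) = exp(−0.025·0.75) = 0.9814;  exp(−rT) = exp(−0.058·0.75) = 0.9574
C = 200·0.9814·N(-0.53) − 250·0.9574·N(-0.82) = 200·0.9814·0.2981 − 250·0.9574·0.2061 = 58.5111 − 49.3300 = 9.1810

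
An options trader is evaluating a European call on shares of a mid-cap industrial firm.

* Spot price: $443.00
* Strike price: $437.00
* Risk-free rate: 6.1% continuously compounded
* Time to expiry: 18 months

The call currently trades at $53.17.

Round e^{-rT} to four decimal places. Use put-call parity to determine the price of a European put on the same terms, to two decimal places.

$8.98

exp(−rT) = exp(−0.061·1.5) = 0.9126
Put-call parity: C − P = S − K·e^(−rT) = 443 − 437·0.9126 = 443 − 398.8062 = 44.1938
P = C − (C − P) = 53.17 − (44.1938) = 8.9762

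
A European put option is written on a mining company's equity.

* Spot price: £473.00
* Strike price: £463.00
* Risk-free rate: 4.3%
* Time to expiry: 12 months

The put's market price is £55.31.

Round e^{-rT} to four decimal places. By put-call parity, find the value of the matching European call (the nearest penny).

£84.80

e^(−rT) = e^(−0.043·1) = 0.9579
Put-call parity: C − P = S − K·e^(−rT) = 473 − 463·0.9579 = 473 − 443.5077 = 29.4923
C = P + (C − P) = 55.31 + (29.4923) = 84.8023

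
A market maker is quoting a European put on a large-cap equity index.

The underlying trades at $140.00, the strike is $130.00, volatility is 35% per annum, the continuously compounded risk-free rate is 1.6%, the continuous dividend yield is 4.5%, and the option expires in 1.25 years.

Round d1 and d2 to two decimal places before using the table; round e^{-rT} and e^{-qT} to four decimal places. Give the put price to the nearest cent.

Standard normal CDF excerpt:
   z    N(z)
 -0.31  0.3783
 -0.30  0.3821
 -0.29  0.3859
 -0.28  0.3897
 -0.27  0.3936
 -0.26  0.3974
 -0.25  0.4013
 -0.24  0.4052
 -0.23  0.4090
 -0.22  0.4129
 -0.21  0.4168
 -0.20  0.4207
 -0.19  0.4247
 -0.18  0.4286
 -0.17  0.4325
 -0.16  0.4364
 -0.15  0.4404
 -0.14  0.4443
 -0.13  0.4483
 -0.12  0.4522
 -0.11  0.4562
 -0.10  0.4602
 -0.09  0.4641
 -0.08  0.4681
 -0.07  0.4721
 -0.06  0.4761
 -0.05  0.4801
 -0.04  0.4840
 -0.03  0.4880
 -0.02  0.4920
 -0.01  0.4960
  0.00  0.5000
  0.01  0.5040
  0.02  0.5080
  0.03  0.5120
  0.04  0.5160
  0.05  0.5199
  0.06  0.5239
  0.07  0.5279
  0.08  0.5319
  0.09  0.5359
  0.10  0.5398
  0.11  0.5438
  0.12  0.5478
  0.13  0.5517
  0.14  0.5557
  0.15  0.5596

$17.71

σ√T = 0.35·√1.25 = 0.3913
ln(S/K) + (r − q + σ²/2)T = ln(140/130) + (0.016 − 0.045 + 0.35²/2)·1.25 = 0.0741 + 0.0403 = 0.1144
d₁ = 0.1144 / 0.3913 = 0.2924 which rounds to 0.29
d₂ = d₁ − σ√T = 0.2924 − 0.3913 = -0.0989 which rounds to -0.10
exp(−qT) = exp(−0.045·1.25) = 0.9453;  exp(−rT) = exp(−0.016·1.25) = 0.9802
P = 130·0.9802·N(0.10) − 140·0.9453·N(-0.29) = 130·0.9802·0.5398 − 140·0.9453·0.3859 = 68.7846 − 51.0708 = 17.7138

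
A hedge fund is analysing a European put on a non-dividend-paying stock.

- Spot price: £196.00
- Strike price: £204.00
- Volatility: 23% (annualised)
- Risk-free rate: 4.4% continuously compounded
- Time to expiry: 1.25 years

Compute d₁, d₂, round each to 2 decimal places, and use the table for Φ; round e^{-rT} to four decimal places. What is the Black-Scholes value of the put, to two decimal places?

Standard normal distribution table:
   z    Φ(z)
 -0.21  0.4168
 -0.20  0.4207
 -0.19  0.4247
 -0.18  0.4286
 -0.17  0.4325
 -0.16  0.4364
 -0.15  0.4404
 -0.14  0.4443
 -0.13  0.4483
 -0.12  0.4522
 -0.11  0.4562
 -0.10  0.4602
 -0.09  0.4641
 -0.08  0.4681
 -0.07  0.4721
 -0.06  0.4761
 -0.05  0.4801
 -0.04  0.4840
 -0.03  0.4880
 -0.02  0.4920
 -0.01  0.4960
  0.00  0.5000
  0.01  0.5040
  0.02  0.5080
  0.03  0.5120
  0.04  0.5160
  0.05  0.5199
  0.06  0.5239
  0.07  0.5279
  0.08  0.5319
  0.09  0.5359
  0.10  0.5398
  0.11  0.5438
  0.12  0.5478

£18.69

σ√T = 0.23·√1.25 = 0.2571
d₁ = [ln(196/204) + (0.044 + ½·0.23²)·1.25] / (σ√T) = (-0.0400 + 0.0881) / 0.2571 = 0.1869 ≈ 0.19
d₂ = 0.1869 − 0.2571 = -0.0703 ≈ -0.07
e^(−rT) = e^(−0.044·1.25) = 0.9465
N(−d₂) = N(0.07) = 0.5279;  N(−d₁) = N(-0.19) = 0.4247
P = 204·0.9465·0.5279 − 196·0.4247 = 101.9301 − 83.2412 = 18.6889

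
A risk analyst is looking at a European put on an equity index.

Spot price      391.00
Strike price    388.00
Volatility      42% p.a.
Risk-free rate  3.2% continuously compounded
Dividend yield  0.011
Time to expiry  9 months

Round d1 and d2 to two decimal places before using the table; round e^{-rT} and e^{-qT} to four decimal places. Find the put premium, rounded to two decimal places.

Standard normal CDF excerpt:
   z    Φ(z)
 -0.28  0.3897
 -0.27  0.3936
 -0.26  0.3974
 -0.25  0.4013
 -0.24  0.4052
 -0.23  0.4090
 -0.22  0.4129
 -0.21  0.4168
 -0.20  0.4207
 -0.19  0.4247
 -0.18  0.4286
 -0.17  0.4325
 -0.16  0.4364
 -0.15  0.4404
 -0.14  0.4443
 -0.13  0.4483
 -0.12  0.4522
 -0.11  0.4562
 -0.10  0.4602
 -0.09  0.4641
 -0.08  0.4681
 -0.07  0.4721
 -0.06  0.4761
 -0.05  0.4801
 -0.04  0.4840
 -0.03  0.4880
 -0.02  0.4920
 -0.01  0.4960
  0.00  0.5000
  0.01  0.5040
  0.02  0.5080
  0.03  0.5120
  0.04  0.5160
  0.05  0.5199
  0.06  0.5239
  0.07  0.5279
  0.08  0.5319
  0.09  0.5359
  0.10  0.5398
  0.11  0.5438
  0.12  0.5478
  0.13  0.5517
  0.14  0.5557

σ√T = 0.42 × 0.8660 = 0.3637
d₁ = [ln(391/388) + (0.032 − 0.011 + 0.42²/2)·0.75] / 0.3637 = [0.0077 + 0.0819] / 0.3637 = 0.2463 → 0.25
d₂ = d₁ − σ√T = 0.2463 − 0.3637 = -0.1174 → -0.12
e^(−qT) = e^(−0.011·0.75) = 0.9918;  e^(−rT) = e^(−0.032·0.75) = 0.9763
P = 388·0.9763·N(0.12) − 391·0.9918·N(-0.25) = 388·0.9763·0.5478 − 391·0.9918·0.4013 = 207.5091 − 155.6217 = 51.8874

51.89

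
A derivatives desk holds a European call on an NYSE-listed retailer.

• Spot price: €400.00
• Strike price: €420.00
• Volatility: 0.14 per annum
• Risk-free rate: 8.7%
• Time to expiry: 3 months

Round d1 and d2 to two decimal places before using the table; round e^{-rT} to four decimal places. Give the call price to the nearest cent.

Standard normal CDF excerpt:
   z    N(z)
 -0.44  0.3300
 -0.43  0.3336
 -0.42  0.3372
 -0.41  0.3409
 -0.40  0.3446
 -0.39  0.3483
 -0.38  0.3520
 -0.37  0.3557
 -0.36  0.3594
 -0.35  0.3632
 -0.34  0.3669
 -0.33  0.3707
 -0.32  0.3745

σ√T = 0.14 × 0.5000 = 0.0700
d₁ = [ln(400/420) + (0.087 + ½·0.14²)·0.25] / (σ√T) = (-0.0488 + 0.0242) / 0.0700 = -0.3513 ≈ -0.35
d₂ = -0.3513 − 0.0700 = -0.4213 ≈ -0.42
exp(−rT) = exp(−0.087·0.25) = 0.9785
N(d₁) = N(-0.35) = 0.3632;  N(d₂) = N(-0.42) = 0.3372
C = 400·0.3632 − 420·0.9785·0.3372 = 145.2800 − 138.5791 = 6.7009

€6.70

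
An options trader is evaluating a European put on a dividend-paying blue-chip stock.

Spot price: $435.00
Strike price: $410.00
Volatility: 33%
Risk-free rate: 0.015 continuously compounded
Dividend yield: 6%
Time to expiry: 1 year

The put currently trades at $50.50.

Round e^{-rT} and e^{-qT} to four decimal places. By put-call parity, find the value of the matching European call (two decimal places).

exp(−qT) = exp(−0.06·1) = 0.9418;  exp(−rT) = exp(−0.015·1) = 0.9851
Put-call parity: C − P = S·e^(−qT) − K·e^(−rT) = 435·0.9418 − 410·0.9851 = 409.6830 − 403.8910 = 5.7920
C = P + (C − P) = 50.50 + (5.7920) = 56.2920

$56.29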